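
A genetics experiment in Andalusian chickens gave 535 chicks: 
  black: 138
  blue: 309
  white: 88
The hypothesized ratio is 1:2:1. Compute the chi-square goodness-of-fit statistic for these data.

Expected counts for N = 535 under a 1:2:1 ratio (total parts = 4):
  black: 535 × 1/4 = 133.75
  blue: 535 × 2/4 = 267.5
  white: 535 × 1/4 = 133.75
χ² = Σ (O − E)² / E
  black: (138 − 133.75)² / 133.75 = 0.1350
  blue: (309 − 267.5)² / 267.5 = 6.4383
  white: (88 − 133.75)² / 133.75 = 15.6491
χ² = 0.1350 + 6.4383 + 15.6491 = 22.2224 ≈ 22.222

22.222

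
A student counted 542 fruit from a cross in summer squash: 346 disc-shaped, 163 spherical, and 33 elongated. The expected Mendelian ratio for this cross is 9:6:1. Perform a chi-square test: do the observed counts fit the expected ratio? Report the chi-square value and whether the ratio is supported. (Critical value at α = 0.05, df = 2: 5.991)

Total ratio parts = 16. Expected numbers out of 542:
  disc-shaped: 542 × 9/16 = 304.875
  spherical: 542 × 6/16 = 203.25
  elongated: 542 × 1/16 = 33.875
χ² = Σ (O − E)² / E
  disc-shaped: (346 − 304.875)² / 304.875 = 5.5474
  spherical: (163 − 203.25)² / 203.25 = 7.9708
  elongated: (33 − 33.875)² / 33.875 = 0.0226
χ² = 5.5474 + 7.9708 + 0.0226 = 13.5408 ≈ 13.541
Degrees of freedom = 3 − 1 = 2; critical value at α = 0.05 is 5.991.
Since 13.541 > 5.991, we reject the null hypothesis — the data do not fit the 9:6:1 ratio.

13.541; not consistent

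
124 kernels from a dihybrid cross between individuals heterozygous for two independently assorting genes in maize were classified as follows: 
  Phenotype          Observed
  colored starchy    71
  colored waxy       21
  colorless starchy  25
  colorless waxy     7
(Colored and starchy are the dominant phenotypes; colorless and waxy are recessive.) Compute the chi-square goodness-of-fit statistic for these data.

0.444

A dihybrid F₂ with independent assortment and complete dominance at both loci gives a 9:3:3:1 phenotypic ratio.
Total ratio parts = 16. Expected numbers out of 124:
  colored starchy: 124 × 9/16 = 69.75
  colored waxy: 124 × 3/16 = 23.25
  colorless starchy: 124 × 3/16 = 23.25
  colorless waxy: 124 × 1/16 = 7.75
χ² = Σ (O − E)² / E
  colored starchy: (71 − 69.75)² / 69.75 = 0.0224
  colored waxy: (21 − 23.25)² / 23.25 = 0.2177
  colorless starchy: (25 − 23.25)² / 23.25 = 0.1317
  colorless waxy: (7 − 7.75)² / 7.75 = 0.0726
χ² = 0.0224 + 0.2177 + 0.1317 + 0.0726 = 0.4444 ≈ 0.444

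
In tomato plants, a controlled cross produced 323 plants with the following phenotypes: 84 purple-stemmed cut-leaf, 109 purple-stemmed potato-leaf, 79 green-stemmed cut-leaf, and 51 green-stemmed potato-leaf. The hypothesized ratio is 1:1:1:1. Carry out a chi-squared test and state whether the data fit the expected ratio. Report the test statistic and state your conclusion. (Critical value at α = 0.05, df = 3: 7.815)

21.012; not consistent

Expected counts for N = 323 under a 1:1:1:1 ratio (total parts = 4):
  purple-stemmed cut-leaf: 323 × 1/4 = 80.75
  purple-stemmed potato-leaf: 323 × 1/4 = 80.75
  green-stemmed cut-leaf: 323 × 1/4 = 80.75
  green-stemmed potato-leaf: 323 × 1/4 = 80.75
χ² = Σ (O − E)² / E
  purple-stemmed cut-leaf: (84 − 80.75)² / 80.75 = 0.1308
  purple-stemmed potato-leaf: (109 − 80.75)² / 80.75 = 9.8831
  green-stemmed cut-leaf: (79 − 80.75)² / 80.75 = 0.0379
  green-stemmed potato-leaf: (51 − 80.75)² / 80.75 = 10.9605
χ² = 0.1308 + 9.8831 + 0.0379 + 10.9605 = 21.0123 ≈ 21.012
Degrees of freedom = 4 − 1 = 3; critical value at α = 0.05 is 7.815.
Since 21.012 > 7.815, we reject the null hypothesis — the data do not fit the 1:1:1:1 ratio.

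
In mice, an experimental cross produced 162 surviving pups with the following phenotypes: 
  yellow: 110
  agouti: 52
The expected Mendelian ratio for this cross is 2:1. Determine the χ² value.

0.111

The 2:1 ratio has 3 parts, so with N = 162 the expected counts are:
  yellow: 162 × 2/3 = 108
  agouti: 162 × 1/3 = 54
χ² = Σ (O − E)² / E
  yellow: (110 − 108)² / 108 = 0.0370
  agouti: (52 − 54)² / 54 = 0.0741
χ² = 0.0370 + 0.0741 = 0.1111 ≈ 0.111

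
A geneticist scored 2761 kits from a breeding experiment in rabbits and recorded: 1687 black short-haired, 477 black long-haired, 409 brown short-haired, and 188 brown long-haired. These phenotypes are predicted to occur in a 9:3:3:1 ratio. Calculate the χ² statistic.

Expected counts for N = 2761 under a 9:3:3:1 ratio (total parts = 16):
  black short-haired: 2761 × 9/16 = 1553.0625
  black long-haired: 2761 × 3/16 = 517.6875
  brown short-haired: 2761 × 3/16 = 517.6875
  brown long-haired: 2761 × 1/16 = 172.5625
χ² = Σ (O − E)² / E
  black short-haired: (1687 − 1553.0625)² / 1553.0625 = 11.5509
  black long-haired: (477 − 517.6875)² / 517.6875 = 3.1978
  brown short-haired: (409 − 517.6875)² / 517.6875 = 22.8187
  brown long-haired: (188 − 172.5625)² / 172.5625 = 1.3810
χ² = 11.5509 + 3.1978 + 22.8187 + 1.3810 = 38.9484 ≈ 38.948

38.948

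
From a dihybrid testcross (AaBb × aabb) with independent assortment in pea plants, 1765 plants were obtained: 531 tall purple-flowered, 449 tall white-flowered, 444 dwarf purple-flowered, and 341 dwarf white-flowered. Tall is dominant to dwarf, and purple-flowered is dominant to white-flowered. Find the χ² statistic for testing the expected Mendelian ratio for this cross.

A dihybrid testcross with independent assortment gives a 1:1:1:1 ratio.
The 1:1:1:1 ratio has 4 parts, so with N = 1765 the expected counts are:
  tall purple-flowered: 1765 × 1/4 = 441.25
  tall white-flowered: 1765 × 1/4 = 441.25
  dwarf purple-flowered: 1765 × 1/4 = 441.25
  dwarf white-flowered: 1765 × 1/4 = 441.25
χ² = Σ (O − E)² / E
  tall purple-flowered: (531 − 441.25)² / 441.25 = 18.2551
  tall white-flowered: (449 − 441.25)² / 441.25 = 0.1361
  dwarf purple-flowered: (444 − 441.25)² / 441.25 = 0.0171
  dwarf white-flowered: (341 − 441.25)² / 441.25 = 22.7763
χ² = 18.2551 + 0.1361 + 0.0171 + 22.7763 = 41.1846 ≈ 41.185

41.185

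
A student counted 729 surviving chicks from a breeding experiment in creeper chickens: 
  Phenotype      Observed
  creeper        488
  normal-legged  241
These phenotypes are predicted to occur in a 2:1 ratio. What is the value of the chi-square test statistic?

0.025

Under the 2:1 hypothesis (Σ ratio = 3, N = 729):
  creeper: 729 × 2/3 = 486
  normal-legged: 729 × 1/3 = 243
χ² = Σ (O − E)² / E
  creeper: (488 − 486)² / 486 = 0.0082
  normal-legged: (241 − 243)² / 243 = 0.0165
χ² = 0.0082 + 0.0165 = 0.0247 ≈ 0.025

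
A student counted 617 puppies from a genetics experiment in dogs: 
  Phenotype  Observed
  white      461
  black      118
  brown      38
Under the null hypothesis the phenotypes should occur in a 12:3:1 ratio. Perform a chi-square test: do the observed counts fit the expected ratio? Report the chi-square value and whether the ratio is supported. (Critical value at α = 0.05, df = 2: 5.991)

The 12:3:1 ratio has 16 parts, so with N = 617 the expected counts are:
  white: 617 × 12/16 = 462.75
  black: 617 × 3/16 = 115.6875
  brown: 617 × 1/16 = 38.5625
χ² = Σ (O − E)² / E
  white: (461 − 462.75)² / 462.75 = 0.0066
  black: (118 − 115.6875)² / 115.6875 = 0.0462
  brown: (38 − 38.5625)² / 38.5625 = 0.0082
χ² = 0.0066 + 0.0462 + 0.0082 = 0.061
Degrees of freedom = 3 − 1 = 2; critical value at α = 0.05 is 5.991.
Since 0.061 < 5.991, we fail to reject the null hypothesis — the data are consistent with the 12:3:1 ratio.

0.061; consistent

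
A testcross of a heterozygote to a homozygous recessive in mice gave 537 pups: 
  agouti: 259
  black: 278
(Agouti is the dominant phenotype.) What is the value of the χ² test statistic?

0.672

A testcross of a heterozygote (Aa × aa) gives a 1:1 phenotypic ratio.
Under the 1:1 hypothesis (Σ ratio = 2, N = 537):
  agouti: 537 × 1/2 = 268.5
  black: 537 × 1/2 = 268.5
χ² = Σ (O − E)² / E
  agouti: (259 − 268.5)² / 268.5 = 0.3361
  black: (278 − 268.5)² / 268.5 = 0.3361
χ² = 0.3361 + 0.3361 = 0.6722 ≈ 0.672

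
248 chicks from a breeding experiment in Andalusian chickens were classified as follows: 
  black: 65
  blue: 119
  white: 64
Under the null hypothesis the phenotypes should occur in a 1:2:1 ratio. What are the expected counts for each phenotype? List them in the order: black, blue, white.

62, 124, 62

The 1:2:1 ratio has 4 parts, so with N = 248 the expected counts are:
  black: 248 × 1/4 = 62
  blue: 248 × 2/4 = 124
  white: 248 × 1/4 = 62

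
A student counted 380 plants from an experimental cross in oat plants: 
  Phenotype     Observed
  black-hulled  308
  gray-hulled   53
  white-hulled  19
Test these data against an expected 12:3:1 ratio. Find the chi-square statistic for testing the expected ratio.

Under the 12:3:1 hypothesis (Σ ratio = 16, N = 380):
  black-hulled: 380 × 12/16 = 285
  gray-hulled: 380 × 3/16 = 71.25
  white-hulled: 380 × 1/16 = 23.75
χ² = Σ (O − E)² / E
  black-hulled: (308 − 285)² / 285 = 1.8561
  gray-hulled: (53 − 71.25)² / 71.25 = 4.6746
  white-hulled: (19 − 23.75)² / 23.75 = 0.9500
χ² = 1.8561 + 4.6746 + 0.9500 = 7.4807 ≈ 7.481

7.481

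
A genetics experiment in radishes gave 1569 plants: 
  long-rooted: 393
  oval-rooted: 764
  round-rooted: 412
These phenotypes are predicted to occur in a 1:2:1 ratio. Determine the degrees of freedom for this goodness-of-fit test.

A goodness-of-fit test with 3 phenotype classes has df = 3 − 1 = 2.

2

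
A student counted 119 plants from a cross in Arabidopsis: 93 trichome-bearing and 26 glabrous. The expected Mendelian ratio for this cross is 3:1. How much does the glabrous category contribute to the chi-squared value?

Total ratio parts = 4. Expected numbers out of 119:
  trichome-bearing: 119 × 3/4 = 89.25
  glabrous: 119 × 1/4 = 29.75
Contribution of glabrous: (26 − 29.75)² / 29.75 = 0.4727

0.473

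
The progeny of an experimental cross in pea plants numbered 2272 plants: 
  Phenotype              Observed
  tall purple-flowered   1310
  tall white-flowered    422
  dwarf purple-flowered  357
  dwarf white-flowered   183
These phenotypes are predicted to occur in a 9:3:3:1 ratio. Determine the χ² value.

Total ratio parts = 16. Expected numbers out of 2272:
  tall purple-flowered: 2272 × 9/16 = 1278
  tall white-flowered: 2272 × 3/16 = 426
  dwarf purple-flowered: 2272 × 3/16 = 426
  dwarf white-flowered: 2272 × 1/16 = 142
χ² = Σ (O − E)² / E
  tall purple-flowered: (1310 − 1278)² / 1278 = 0.8013
  tall white-flowered: (422 − 426)² / 426 = 0.0376
  dwarf purple-flowered: (357 − 426)² / 426 = 11.1761
  dwarf white-flowered: (183 − 142)² / 142 = 11.8380
χ² = 0.8013 + 0.0376 + 11.1761 + 11.8380 = 23.853

23.853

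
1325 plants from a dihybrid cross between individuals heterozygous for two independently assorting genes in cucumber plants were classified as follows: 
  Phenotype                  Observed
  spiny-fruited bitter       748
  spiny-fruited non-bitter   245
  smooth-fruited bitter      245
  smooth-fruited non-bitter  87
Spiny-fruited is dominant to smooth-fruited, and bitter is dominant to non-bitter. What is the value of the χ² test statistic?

0.317

A dihybrid F₂ with independent assortment and complete dominance at both loci gives a 9:3:3:1 phenotypic ratio.
The 9:3:3:1 ratio has 16 parts, so with N = 1325 the expected counts are:
  spiny-fruited bitter: 1325 × 9/16 = 745.3125
  spiny-fruited non-bitter: 1325 × 3/16 = 248.4375
  smooth-fruited bitter: 1325 × 3/16 = 248.4375
  smooth-fruited non-bitter: 1325 × 1/16 = 82.8125
χ² = Σ (O − E)² / E
  spiny-fruited bitter: (748 − 745.3125)² / 745.3125 = 0.0097
  spiny-fruited non-bitter: (245 − 248.4375)² / 248.4375 = 0.0476
  smooth-fruited bitter: (245 − 248.4375)² / 248.4375 = 0.0476
  smooth-fruited non-bitter: (87 − 82.8125)² / 82.8125 = 0.2117
χ² = 0.0097 + 0.0476 + 0.0476 + 0.2117 = 0.3166 ≈ 0.317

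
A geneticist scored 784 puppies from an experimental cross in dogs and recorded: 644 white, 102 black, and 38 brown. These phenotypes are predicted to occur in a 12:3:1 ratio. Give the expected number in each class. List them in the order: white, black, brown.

Expected counts for N = 784 under a 12:3:1 ratio (total parts = 16):
  white: 784 × 12/16 = 588
  black: 784 × 3/16 = 147
  brown: 784 × 1/16 = 49

588, 147, 49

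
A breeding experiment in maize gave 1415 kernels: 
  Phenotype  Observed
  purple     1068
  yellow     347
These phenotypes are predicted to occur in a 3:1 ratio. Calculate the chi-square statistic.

The 3:1 ratio has 4 parts, so with N = 1415 the expected counts are:
  purple: 1415 × 3/4 = 1061.25
  yellow: 1415 × 1/4 = 353.75
χ² = Σ (O − E)² / E
  purple: (1068 − 1061.25)² / 1061.25 = 0.0429
  yellow: (347 − 353.75)² / 353.75 = 0.1288
χ² = 0.0429 + 0.1288 = 0.1717 ≈ 0.172

0.172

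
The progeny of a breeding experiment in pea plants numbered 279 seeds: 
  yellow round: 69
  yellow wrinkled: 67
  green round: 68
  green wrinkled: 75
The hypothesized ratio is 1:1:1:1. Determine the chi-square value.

Expected counts for N = 279 under a 1:1:1:1 ratio (total parts = 4):
  yellow round: 279 × 1/4 = 69.75
  yellow wrinkled: 279 × 1/4 = 69.75
  green round: 279 × 1/4 = 69.75
  green wrinkled: 279 × 1/4 = 69.75
χ² = Σ (O − E)² / E
  yellow round: (69 − 69.75)² / 69.75 = 0.0081
  yellow wrinkled: (67 − 69.75)² / 69.75 = 0.1084
  green round: (68 − 69.75)² / 69.75 = 0.0439
  green wrinkled: (75 − 69.75)² / 69.75 = 0.3952
χ² = 0.0081 + 0.1084 + 0.0439 + 0.3952 = 0.5556 ≈ 0.556

0.556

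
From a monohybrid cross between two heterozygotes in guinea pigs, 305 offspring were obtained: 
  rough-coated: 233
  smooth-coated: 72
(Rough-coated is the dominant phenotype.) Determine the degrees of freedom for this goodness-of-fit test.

1

For a monohybrid cross between heterozygotes with complete dominance, the expected phenotypic ratio is 3:1.
A goodness-of-fit test with 2 phenotype classes has df = 2 − 1 = 1.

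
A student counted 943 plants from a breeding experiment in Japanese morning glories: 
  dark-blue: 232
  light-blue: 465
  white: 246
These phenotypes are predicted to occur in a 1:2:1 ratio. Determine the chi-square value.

Under the 1:2:1 hypothesis (Σ ratio = 4, N = 943):
  dark-blue: 943 × 1/4 = 235.75
  light-blue: 943 × 2/4 = 471.5
  white: 943 × 1/4 = 235.75
χ² = Σ (O − E)² / E
  dark-blue: (232 − 235.75)² / 235.75 = 0.0597
  light-blue: (465 − 471.5)² / 471.5 = 0.0896
  white: (246 − 235.75)² / 235.75 = 0.4457
χ² = 0.0597 + 0.0896 + 0.4457 = 0.595

0.595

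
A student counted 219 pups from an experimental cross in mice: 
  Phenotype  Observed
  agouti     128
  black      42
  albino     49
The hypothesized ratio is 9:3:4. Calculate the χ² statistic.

0.813

Expected counts for N = 219 under a 9:3:4 ratio (total parts = 16):
  agouti: 219 × 9/16 = 123.1875
  black: 219 × 3/16 = 41.0625
  albino: 219 × 4/16 = 54.75
χ² = Σ (O − E)² / E
  agouti: (128 − 123.1875)² / 123.1875 = 0.1880
  black: (42 − 41.0625)² / 41.0625 = 0.0214
  albino: (49 − 54.75)² / 54.75 = 0.6039
χ² = 0.1880 + 0.0214 + 0.6039 = 0.8133 ≈ 0.813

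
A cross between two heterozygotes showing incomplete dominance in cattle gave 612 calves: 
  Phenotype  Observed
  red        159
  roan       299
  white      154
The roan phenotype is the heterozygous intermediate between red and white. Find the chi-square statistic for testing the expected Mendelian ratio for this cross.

With incomplete dominance, a heterozygote × heterozygote cross gives a 1:2:1 phenotypic ratio.
Total ratio parts = 4. Expected numbers out of 612:
  red: 612 × 1/4 = 153
  roan: 612 × 2/4 = 306
  white: 612 × 1/4 = 153
χ² = Σ (O − E)² / E
  red: (159 − 153)² / 153 = 0.2353
  roan: (299 − 306)² / 306 = 0.1601
  white: (154 − 153)² / 153 = 0.0065
χ² = 0.2353 + 0.1601 + 0.0065 = 0.4019 ≈ 0.402

0.402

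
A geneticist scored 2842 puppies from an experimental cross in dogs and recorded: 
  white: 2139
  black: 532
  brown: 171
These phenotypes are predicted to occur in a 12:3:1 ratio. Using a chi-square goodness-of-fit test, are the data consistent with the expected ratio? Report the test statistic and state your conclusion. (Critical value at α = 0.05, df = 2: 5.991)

Expected counts for N = 2842 under a 12:3:1 ratio (total parts = 16):
  white: 2842 × 12/16 = 2131.5
  black: 2842 × 3/16 = 532.875
  brown: 2842 × 1/16 = 177.625
χ² = Σ (O − E)² / E
  white: (2139 − 2131.5)² / 2131.5 = 0.0264
  black: (532 − 532.875)² / 532.875 = 0.0014
  brown: (171 − 177.625)² / 177.625 = 0.2471
χ² = 0.0264 + 0.0014 + 0.2471 = 0.2749 ≈ 0.275
Degrees of freedom = 3 − 1 = 2; critical value at α = 0.05 is 5.991.
Since 0.275 < 5.991, we fail to reject the null hypothesis — the data are consistent with the 12:3:1 ratio.

0.275; consistent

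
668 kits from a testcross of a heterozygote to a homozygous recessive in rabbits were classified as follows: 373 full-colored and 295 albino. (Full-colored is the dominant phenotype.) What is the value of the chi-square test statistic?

9.108

A testcross of a heterozygote (Aa × aa) gives a 1:1 phenotypic ratio.
Total ratio parts = 2. Expected numbers out of 668:
  full-colored: 668 × 1/2 = 334
  albino: 668 × 1/2 = 334
χ² = Σ (O − E)² / E
  full-colored: (373 − 334)² / 334 = 4.5539
  albino: (295 − 334)² / 334 = 4.5539
χ² = 4.5539 + 4.5539 = 9.1078 ≈ 9.108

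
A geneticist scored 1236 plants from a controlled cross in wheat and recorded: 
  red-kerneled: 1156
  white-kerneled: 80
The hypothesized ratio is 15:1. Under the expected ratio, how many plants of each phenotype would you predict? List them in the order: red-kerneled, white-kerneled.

1158.75, 77.25

Under the 15:1 hypothesis (Σ ratio = 16, N = 1236):
  red-kerneled: 1236 × 15/16 = 1158.75
  white-kerneled: 1236 × 1/16 = 77.25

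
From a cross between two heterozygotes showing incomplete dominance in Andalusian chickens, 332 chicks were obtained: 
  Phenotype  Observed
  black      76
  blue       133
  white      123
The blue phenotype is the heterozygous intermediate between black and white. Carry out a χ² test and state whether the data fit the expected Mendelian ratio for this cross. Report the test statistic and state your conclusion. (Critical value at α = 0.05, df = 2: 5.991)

With incomplete dominance, a heterozygote × heterozygote cross gives a 1:2:1 phenotypic ratio.
Total ratio parts = 4. Expected numbers out of 332:
  black: 332 × 1/4 = 83
  blue: 332 × 2/4 = 166
  white: 332 × 1/4 = 83
χ² = Σ (O − E)² / E
  black: (76 − 83)² / 83 = 0.5904
  blue: (133 − 166)² / 166 = 6.5602
  white: (123 − 83)² / 83 = 19.2771
χ² = 0.5904 + 6.5602 + 19.2771 = 26.4277 ≈ 26.428
Degrees of freedom = 3 − 1 = 2; critical value at α = 0.05 is 5.991.
Since 26.428 > 5.991, we reject the null hypothesis — the data do not fit the 1:2:1 ratio.

26.428; not consistent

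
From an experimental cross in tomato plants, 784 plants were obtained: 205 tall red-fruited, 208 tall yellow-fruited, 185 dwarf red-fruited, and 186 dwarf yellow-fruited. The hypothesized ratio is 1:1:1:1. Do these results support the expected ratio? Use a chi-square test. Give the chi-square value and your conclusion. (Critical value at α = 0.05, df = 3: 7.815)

2.276; consistent

Total ratio parts = 4. Expected numbers out of 784:
  tall red-fruited: 784 × 1/4 = 196
  tall yellow-fruited: 784 × 1/4 = 196
  dwarf red-fruited: 784 × 1/4 = 196
  dwarf yellow-fruited: 784 × 1/4 = 196
χ² = Σ (O − E)² / E
  tall red-fruited: (205 − 196)² / 196 = 0.4133
  tall yellow-fruited: (208 − 196)² / 196 = 0.7347
  dwarf red-fruited: (185 − 196)² / 196 = 0.6173
  dwarf yellow-fruited: (186 − 196)² / 196 = 0.5102
χ² = 0.4133 + 0.7347 + 0.6173 + 0.5102 = 2.2755 ≈ 2.276
Degrees of freedom = 4 − 1 = 3; critical value at α = 0.05 is 7.815.
Since 2.276 < 7.815, we fail to reject the null hypothesis — the data are consistent with the 1:1:1:1 ratio.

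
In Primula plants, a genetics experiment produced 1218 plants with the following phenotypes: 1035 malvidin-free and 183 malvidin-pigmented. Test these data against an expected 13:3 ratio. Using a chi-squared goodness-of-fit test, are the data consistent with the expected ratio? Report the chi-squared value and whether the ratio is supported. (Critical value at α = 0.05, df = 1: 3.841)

The 13:3 ratio has 16 parts, so with N = 1218 the expected counts are:
  malvidin-free: 1218 × 13/16 = 989.625
  malvidin-pigmented: 1218 × 3/16 = 228.375
χ² = Σ (O − E)² / E
  malvidin-free: (1035 − 989.625)² / 989.625 = 2.0805
  malvidin-pigmented: (183 − 228.375)² / 228.375 = 9.0154
χ² = 2.0805 + 9.0154 = 11.0959 ≈ 11.096
Degrees of freedom = 2 − 1 = 1; critical value at α = 0.05 is 3.841.
Since 11.096 > 3.841, we reject the null hypothesis — the data do not fit the 13:3 ratio.

11.096; not consistent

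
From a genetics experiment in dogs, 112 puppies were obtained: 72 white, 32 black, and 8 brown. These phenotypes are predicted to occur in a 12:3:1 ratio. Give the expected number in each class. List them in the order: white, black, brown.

The 12:3:1 ratio has 16 parts, so with N = 112 the expected counts are:
  white: 112 × 12/16 = 84
  black: 112 × 3/16 = 21
  brown: 112 × 1/16 = 7

84, 21, 7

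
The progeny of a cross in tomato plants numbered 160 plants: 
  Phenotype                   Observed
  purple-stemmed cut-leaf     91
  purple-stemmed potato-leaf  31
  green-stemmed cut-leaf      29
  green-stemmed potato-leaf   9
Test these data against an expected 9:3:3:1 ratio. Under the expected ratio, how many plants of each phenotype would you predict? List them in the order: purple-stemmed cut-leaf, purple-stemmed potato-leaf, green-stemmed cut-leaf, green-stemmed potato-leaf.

Expected counts for N = 160 under a 9:3:3:1 ratio (total parts = 16):
  purple-stemmed cut-leaf: 160 × 9/16 = 90
  purple-stemmed potato-leaf: 160 × 3/16 = 30
  green-stemmed cut-leaf: 160 × 3/16 = 30
  green-stemmed potato-leaf: 160 × 1/16 = 10

90, 30, 30, 10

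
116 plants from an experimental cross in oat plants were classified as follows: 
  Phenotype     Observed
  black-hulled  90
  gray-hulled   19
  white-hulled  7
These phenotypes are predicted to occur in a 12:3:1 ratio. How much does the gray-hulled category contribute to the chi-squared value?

The 12:3:1 ratio has 16 parts, so with N = 116 the expected counts are:
  black-hulled: 116 × 12/16 = 87
  gray-hulled: 116 × 3/16 = 21.75
  white-hulled: 116 × 1/16 = 7.25
Contribution of gray-hulled: (19 − 21.75)² / 21.75 = 0.3477

0.348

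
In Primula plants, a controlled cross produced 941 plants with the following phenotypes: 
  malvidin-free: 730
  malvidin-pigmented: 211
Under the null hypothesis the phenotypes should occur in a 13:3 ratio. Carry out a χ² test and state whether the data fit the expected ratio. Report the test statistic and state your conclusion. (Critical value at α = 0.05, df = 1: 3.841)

8.333; not consistent

Expected counts for N = 941 under a 13:3 ratio (total parts = 16):
  malvidin-free: 941 × 13/16 = 764.5625
  malvidin-pigmented: 941 × 3/16 = 176.4375
χ² = Σ (O − E)² / E
  malvidin-free: (730 − 764.5625)² / 764.5625 = 1.5624
  malvidin-pigmented: (211 − 176.4375)² / 176.4375 = 6.7705
χ² = 1.5624 + 6.7705 = 8.3329 ≈ 8.333
Degrees of freedom = 2 − 1 = 1; critical value at α = 0.05 is 3.841.
Since 8.333 > 3.841, we reject the null hypothesis — the data do not fit the 13:3 ratio.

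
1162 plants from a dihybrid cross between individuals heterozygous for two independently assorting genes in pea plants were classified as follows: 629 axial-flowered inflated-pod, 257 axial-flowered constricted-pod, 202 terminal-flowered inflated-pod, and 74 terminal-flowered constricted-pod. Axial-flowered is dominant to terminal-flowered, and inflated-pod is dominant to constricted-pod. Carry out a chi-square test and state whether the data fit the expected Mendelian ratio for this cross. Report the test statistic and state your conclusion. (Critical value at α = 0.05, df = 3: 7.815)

9.136; not consistent

A dihybrid F₂ with independent assortment and complete dominance at both loci gives a 9:3:3:1 phenotypic ratio.
Total ratio parts = 16. Expected numbers out of 1162:
  axial-flowered inflated-pod: 1162 × 9/16 = 653.625
  axial-flowered constricted-pod: 1162 × 3/16 = 217.875
  terminal-flowered inflated-pod: 1162 × 3/16 = 217.875
  terminal-flowered constricted-pod: 1162 × 1/16 = 72.625
χ² = Σ (O − E)² / E
  axial-flowered inflated-pod: (629 − 653.625)² / 653.625 = 0.9277
  axial-flowered constricted-pod: (257 − 217.875)² / 217.875 = 7.0259
  terminal-flowered inflated-pod: (202 − 217.875)² / 217.875 = 1.1567
  terminal-flowered constricted-pod: (74 − 72.625)² / 72.625 = 0.0260
χ² = 0.9277 + 7.0259 + 1.1567 + 0.0260 = 9.1363 ≈ 9.136
Degrees of freedom = 4 − 1 = 3; critical value at α = 0.05 is 7.815.
Since 9.136 > 7.815, we reject the null hypothesis — the data do not fit the 9:3:3:1 ratio.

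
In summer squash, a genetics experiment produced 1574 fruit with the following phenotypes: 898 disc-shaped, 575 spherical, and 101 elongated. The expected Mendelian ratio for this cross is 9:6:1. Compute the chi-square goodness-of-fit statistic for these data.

Expected counts for N = 1574 under a 9:6:1 ratio (total parts = 16):
  disc-shaped: 1574 × 9/16 = 885.375
  spherical: 1574 × 6/16 = 590.25
  elongated: 1574 × 1/16 = 98.375
χ² = Σ (O − E)² / E
  disc-shaped: (898 − 885.375)² / 885.375 = 0.1800
  spherical: (575 − 590.25)² / 590.25 = 0.3940
  elongated: (101 − 98.375)² / 98.375 = 0.0700
χ² = 0.1800 + 0.3940 + 0.0700 = 0.644

0.644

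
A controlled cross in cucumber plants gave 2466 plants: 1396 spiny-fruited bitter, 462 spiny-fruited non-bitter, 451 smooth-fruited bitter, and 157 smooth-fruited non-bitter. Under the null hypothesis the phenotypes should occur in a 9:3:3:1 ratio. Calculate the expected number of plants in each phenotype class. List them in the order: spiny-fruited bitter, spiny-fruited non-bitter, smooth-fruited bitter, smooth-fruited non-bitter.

1387.125, 462.375, 462.375, 154.125

Under the 9:3:3:1 hypothesis (Σ ratio = 16, N = 2466):
  spiny-fruited bitter: 2466 × 9/16 = 1387.125
  spiny-fruited non-bitter: 2466 × 3/16 = 462.375
  smooth-fruited bitter: 2466 × 3/16 = 462.375
  smooth-fruited non-bitter: 2466 × 1/16 = 154.125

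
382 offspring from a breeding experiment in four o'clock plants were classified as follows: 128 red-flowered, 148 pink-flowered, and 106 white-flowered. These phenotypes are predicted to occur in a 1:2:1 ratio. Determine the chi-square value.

Under the 1:2:1 hypothesis (Σ ratio = 4, N = 382):
  red-flowered: 382 × 1/4 = 95.5
  pink-flowered: 382 × 2/4 = 191
  white-flowered: 382 × 1/4 = 95.5
χ² = Σ (O − E)² / E
  red-flowered: (128 − 95.5)² / 95.5 = 11.0602
  pink-flowered: (148 − 191)² / 191 = 9.6806
  white-flowered: (106 − 95.5)² / 95.5 = 1.1545
χ² = 11.0602 + 9.6806 + 1.1545 = 21.8953 ≈ 21.895

21.895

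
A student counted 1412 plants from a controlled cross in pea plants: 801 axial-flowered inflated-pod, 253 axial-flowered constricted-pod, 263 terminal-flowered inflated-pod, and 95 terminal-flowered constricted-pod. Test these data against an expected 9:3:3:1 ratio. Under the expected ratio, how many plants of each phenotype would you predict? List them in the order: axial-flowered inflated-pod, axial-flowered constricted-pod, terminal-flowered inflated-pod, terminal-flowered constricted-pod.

794.25, 264.75, 264.75, 88.25

The 9:3:3:1 ratio has 16 parts, so with N = 1412 the expected counts are:
  axial-flowered inflated-pod: 1412 × 9/16 = 794.25
  axial-flowered constricted-pod: 1412 × 3/16 = 264.75
  terminal-flowered inflated-pod: 1412 × 3/16 = 264.75
  terminal-flowered constricted-pod: 1412 × 1/16 = 88.25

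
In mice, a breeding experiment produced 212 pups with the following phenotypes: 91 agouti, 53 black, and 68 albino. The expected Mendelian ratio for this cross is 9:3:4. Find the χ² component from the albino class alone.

Under the 9:3:4 hypothesis (Σ ratio = 16, N = 212):
  agouti: 212 × 9/16 = 119.25
  black: 212 × 3/16 = 39.75
  albino: 212 × 4/16 = 53
Contribution of albino: (68 − 53)² / 53 = 4.2453

4.245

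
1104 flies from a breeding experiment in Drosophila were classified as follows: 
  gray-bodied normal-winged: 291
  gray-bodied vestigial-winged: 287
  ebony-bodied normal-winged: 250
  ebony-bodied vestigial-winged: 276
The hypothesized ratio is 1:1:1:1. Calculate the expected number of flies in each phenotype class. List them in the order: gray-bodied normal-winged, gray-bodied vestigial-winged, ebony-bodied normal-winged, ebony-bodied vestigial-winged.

276, 276, 276, 276

Expected counts for N = 1104 under a 1:1:1:1 ratio (total parts = 4):
  gray-bodied normal-winged: 1104 × 1/4 = 276
  gray-bodied vestigial-winged: 1104 × 1/4 = 276
  ebony-bodied normal-winged: 1104 × 1/4 = 276
  ebony-bodied vestigial-winged: 1104 × 1/4 = 276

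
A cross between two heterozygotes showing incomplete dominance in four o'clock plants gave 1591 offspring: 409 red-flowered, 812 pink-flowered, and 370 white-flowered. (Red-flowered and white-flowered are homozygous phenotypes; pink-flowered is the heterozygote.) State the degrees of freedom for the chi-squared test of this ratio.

2

With incomplete dominance, a heterozygote × heterozygote cross gives a 1:2:1 phenotypic ratio.
A goodness-of-fit test with 3 phenotype classes has df = 3 − 1 = 2.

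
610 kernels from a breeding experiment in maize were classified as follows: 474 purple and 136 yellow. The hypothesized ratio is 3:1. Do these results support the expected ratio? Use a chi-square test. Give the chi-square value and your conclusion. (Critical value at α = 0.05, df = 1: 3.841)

Expected counts for N = 610 under a 3:1 ratio (total parts = 4):
  purple: 610 × 3/4 = 457.5
  yellow: 610 × 1/4 = 152.5
χ² = Σ (O − E)² / E
  purple: (474 − 457.5)² / 457.5 = 0.5951
  yellow: (136 − 152.5)² / 152.5 = 1.7852
χ² = 0.5951 + 1.7852 = 2.3803 ≈ 2.380
Degrees of freedom = 2 − 1 = 1; critical value at α = 0.05 is 3.841.
Since 2.380 < 3.841, we fail to reject the null hypothesis — the data are consistent with the 3:1 ratio.

2.380; consistent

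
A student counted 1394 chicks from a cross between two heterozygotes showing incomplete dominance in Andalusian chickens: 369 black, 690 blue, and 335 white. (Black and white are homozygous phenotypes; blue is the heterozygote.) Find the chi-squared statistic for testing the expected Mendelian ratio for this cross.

1.799

With incomplete dominance, a heterozygote × heterozygote cross gives a 1:2:1 phenotypic ratio.
Expected counts for N = 1394 under a 1:2:1 ratio (total parts = 4):
  black: 1394 × 1/4 = 348.5
  blue: 1394 × 2/4 = 697
  white: 1394 × 1/4 = 348.5
χ² = Σ (O − E)² / E
  black: (369 − 348.5)² / 348.5 = 1.2059
  blue: (690 − 697)² / 697 = 0.0703
  white: (335 − 348.5)² / 348.5 = 0.5230
χ² = 1.2059 + 0.0703 + 0.5230 = 1.7992 ≈ 1.799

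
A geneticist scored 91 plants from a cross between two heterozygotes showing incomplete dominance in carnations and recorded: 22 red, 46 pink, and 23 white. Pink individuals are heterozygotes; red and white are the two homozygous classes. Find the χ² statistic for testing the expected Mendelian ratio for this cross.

With incomplete dominance, a heterozygote × heterozygote cross gives a 1:2:1 phenotypic ratio.
Under the 1:2:1 hypothesis (Σ ratio = 4, N = 91):
  red: 91 × 1/4 = 22.75
  pink: 91 × 2/4 = 45.5
  white: 91 × 1/4 = 22.75
χ² = Σ (O − E)² / E
  red: (22 − 22.75)² / 22.75 = 0.0247
  pink: (46 − 45.5)² / 45.5 = 0.0055
  white: (23 − 22.75)² / 22.75 = 0.0027
χ² = 0.0247 + 0.0055 + 0.0027 = 0.0329 ≈ 0.033

0.033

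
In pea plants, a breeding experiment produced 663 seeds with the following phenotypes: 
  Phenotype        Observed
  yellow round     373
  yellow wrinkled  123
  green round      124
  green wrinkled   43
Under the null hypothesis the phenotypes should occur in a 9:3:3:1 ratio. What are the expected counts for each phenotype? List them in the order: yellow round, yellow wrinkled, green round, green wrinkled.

The 9:3:3:1 ratio has 16 parts, so with N = 663 the expected counts are:
  yellow round: 663 × 9/16 = 372.9375
  yellow wrinkled: 663 × 3/16 = 124.3125
  green round: 663 × 3/16 = 124.3125
  green wrinkled: 663 × 1/16 = 41.4375

372.9375, 124.3125, 124.3125, 41.4375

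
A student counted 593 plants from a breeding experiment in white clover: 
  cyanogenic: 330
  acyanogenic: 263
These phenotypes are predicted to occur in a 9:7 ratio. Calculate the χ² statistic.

0.087

Total ratio parts = 16. Expected numbers out of 593:
  cyanogenic: 593 × 9/16 = 333.5625
  acyanogenic: 593 × 7/16 = 259.4375
χ² = Σ (O − E)² / E
  cyanogenic: (330 − 333.5625)² / 333.5625 = 0.0380
  acyanogenic: (263 − 259.4375)² / 259.4375 = 0.0489
χ² = 0.0380 + 0.0489 = 0.0869 ≈ 0.087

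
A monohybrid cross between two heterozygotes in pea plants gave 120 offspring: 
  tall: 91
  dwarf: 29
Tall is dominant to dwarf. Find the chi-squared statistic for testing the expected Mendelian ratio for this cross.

0.044

For a monohybrid cross between heterozygotes with complete dominance, the expected phenotypic ratio is 3:1.
The 3:1 ratio has 4 parts, so with N = 120 the expected counts are:
  tall: 120 × 3/4 = 90
  dwarf: 120 × 1/4 = 30
χ² = Σ (O − E)² / E
  tall: (91 − 90)² / 90 = 0.0111
  dwarf: (29 − 30)² / 30 = 0.0333
χ² = 0.0111 + 0.0333 = 0.0444 ≈ 0.044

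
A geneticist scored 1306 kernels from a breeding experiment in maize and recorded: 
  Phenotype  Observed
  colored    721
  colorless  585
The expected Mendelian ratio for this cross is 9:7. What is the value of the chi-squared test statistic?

Under the 9:7 hypothesis (Σ ratio = 16, N = 1306):
  colored: 1306 × 9/16 = 734.625
  colorless: 1306 × 7/16 = 571.375
χ² = Σ (O − E)² / E
  colored: (721 − 734.625)² / 734.625 = 0.2527
  colorless: (585 − 571.375)² / 571.375 = 0.3249
χ² = 0.2527 + 0.3249 = 0.5776 ≈ 0.578

0.578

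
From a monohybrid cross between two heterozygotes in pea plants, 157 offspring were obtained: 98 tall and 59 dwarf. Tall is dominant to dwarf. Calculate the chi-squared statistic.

For a monohybrid cross between heterozygotes with complete dominance, the expected phenotypic ratio is 3:1.
Under the 3:1 hypothesis (Σ ratio = 4, N = 157):
  tall: 157 × 3/4 = 117.75
  dwarf: 157 × 1/4 = 39.25
χ² = Σ (O − E)² / E
  tall: (98 − 117.75)² / 117.75 = 3.3126
  dwarf: (59 − 39.25)² / 39.25 = 9.9379
χ² = 3.3126 + 9.9379 = 13.2505 ≈ 13.251

13.251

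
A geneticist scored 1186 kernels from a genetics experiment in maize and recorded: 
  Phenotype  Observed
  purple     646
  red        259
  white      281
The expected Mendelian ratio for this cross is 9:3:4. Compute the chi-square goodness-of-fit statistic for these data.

7.511

Under the 9:3:4 hypothesis (Σ ratio = 16, N = 1186):
  purple: 1186 × 9/16 = 667.125
  red: 1186 × 3/16 = 222.375
  white: 1186 × 4/16 = 296.5
χ² = Σ (O − E)² / E
  purple: (646 − 667.125)² / 667.125 = 0.6689
  red: (259 − 222.375)² / 222.375 = 6.0321
  white: (281 − 296.5)² / 296.5 = 0.8103
χ² = 0.6689 + 6.0321 + 0.8103 = 7.5113 ≈ 7.511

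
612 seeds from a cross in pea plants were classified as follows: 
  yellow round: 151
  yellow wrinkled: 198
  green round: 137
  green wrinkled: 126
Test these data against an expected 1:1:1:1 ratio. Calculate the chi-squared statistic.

19.699

Total ratio parts = 4. Expected numbers out of 612:
  yellow round: 612 × 1/4 = 153
  yellow wrinkled: 612 × 1/4 = 153
  green round: 612 × 1/4 = 153
  green wrinkled: 612 × 1/4 = 153
χ² = Σ (O − E)² / E
  yellow round: (151 − 153)² / 153 = 0.0261
  yellow wrinkled: (198 − 153)² / 153 = 13.2353
  green round: (137 − 153)² / 153 = 1.6732
  green wrinkled: (126 − 153)² / 153 = 4.7647
χ² = 0.0261 + 13.2353 + 1.6732 + 4.7647 = 19.6993 ≈ 19.699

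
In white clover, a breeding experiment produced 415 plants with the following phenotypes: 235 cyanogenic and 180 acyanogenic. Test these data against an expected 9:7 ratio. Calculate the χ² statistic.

0.024

Total ratio parts = 16. Expected numbers out of 415:
  cyanogenic: 415 × 9/16 = 233.4375
  acyanogenic: 415 × 7/16 = 181.5625
χ² = Σ (O − E)² / E
  cyanogenic: (235 − 233.4375)² / 233.4375 = 0.0105
  acyanogenic: (180 − 181.5625)² / 181.5625 = 0.0134
χ² = 0.0105 + 0.0134 = 0.0239 ≈ 0.024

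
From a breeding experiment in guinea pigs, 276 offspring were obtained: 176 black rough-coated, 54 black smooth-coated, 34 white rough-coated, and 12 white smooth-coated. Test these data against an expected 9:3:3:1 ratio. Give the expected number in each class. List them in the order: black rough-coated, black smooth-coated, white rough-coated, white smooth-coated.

The 9:3:3:1 ratio has 16 parts, so with N = 276 the expected counts are:
  black rough-coated: 276 × 9/16 = 155.25
  black smooth-coated: 276 × 3/16 = 51.75
  white rough-coated: 276 × 3/16 = 51.75
  white smooth-coated: 276 × 1/16 = 17.25

155.25, 51.75, 51.75, 17.25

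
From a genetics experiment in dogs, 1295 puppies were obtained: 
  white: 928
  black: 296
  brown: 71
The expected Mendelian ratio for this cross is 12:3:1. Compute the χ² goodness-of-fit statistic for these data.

The 12:3:1 ratio has 16 parts, so with N = 1295 the expected counts are:
  white: 1295 × 12/16 = 971.25
  black: 1295 × 3/16 = 242.8125
  brown: 1295 × 1/16 = 80.9375
χ² = Σ (O − E)² / E
  white: (928 − 971.25)² / 971.25 = 1.9259
  black: (296 − 242.8125)² / 242.8125 = 11.6506
  brown: (71 − 80.9375)² / 80.9375 = 1.2201
χ² = 1.9259 + 11.6506 + 1.2201 = 14.7966 ≈ 14.797

14.797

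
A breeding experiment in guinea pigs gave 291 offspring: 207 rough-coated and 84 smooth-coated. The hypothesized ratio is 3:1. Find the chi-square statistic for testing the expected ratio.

Expected counts for N = 291 under a 3:1 ratio (total parts = 4):
  rough-coated: 291 × 3/4 = 218.25
  smooth-coated: 291 × 1/4 = 72.75
χ² = Σ (O − E)² / E
  rough-coated: (207 − 218.25)² / 218.25 = 0.5799
  smooth-coated: (84 − 72.75)² / 72.75 = 1.7397
χ² = 0.5799 + 1.7397 = 2.3196 ≈ 2.320

2.320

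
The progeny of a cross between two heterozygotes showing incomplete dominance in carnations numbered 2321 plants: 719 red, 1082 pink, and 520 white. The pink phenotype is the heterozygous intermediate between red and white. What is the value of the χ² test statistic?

With incomplete dominance, a heterozygote × heterozygote cross gives a 1:2:1 phenotypic ratio.
Expected counts for N = 2321 under a 1:2:1 ratio (total parts = 4):
  red: 2321 × 1/4 = 580.25
  pink: 2321 × 2/4 = 1160.5
  white: 2321 × 1/4 = 580.25
χ² = Σ (O − E)² / E
  red: (719 − 580.25)² / 580.25 = 33.1780
  pink: (1082 − 1160.5)² / 1160.5 = 5.3100
  white: (520 − 580.25)² / 580.25 = 6.2560
χ² = 33.1780 + 5.3100 + 6.2560 = 44.744

44.744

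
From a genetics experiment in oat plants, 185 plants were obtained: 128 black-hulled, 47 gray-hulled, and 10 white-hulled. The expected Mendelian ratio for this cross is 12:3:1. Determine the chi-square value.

Under the 12:3:1 hypothesis (Σ ratio = 16, N = 185):
  black-hulled: 185 × 12/16 = 138.75
  gray-hulled: 185 × 3/16 = 34.6875
  white-hulled: 185 × 1/16 = 11.5625
χ² = Σ (O − E)² / E
  black-hulled: (128 − 138.75)² / 138.75 = 0.8329
  gray-hulled: (47 − 34.6875)² / 34.6875 = 4.3704
  white-hulled: (10 − 11.5625)² / 11.5625 = 0.2111
χ² = 0.8329 + 4.3704 + 0.2111 = 5.4144 ≈ 5.414

5.414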